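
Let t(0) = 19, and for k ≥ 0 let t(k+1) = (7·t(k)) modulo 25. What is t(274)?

6

t(0) = 19,  t(1) = 8,  t(2) = 6,  t(3) = 17,  t(4) = 19.
The sequence repeats with period 4.
So t(274) = t(0 + ((274-0) mod 4)) = t(2) = 6.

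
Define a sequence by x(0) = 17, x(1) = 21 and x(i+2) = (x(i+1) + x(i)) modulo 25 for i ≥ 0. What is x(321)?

x(0) = 17,  x(1) = 21,  x(2) = 13,  x(3) = 9,  x(4) = 22,  x(5) = 6,  x(6) = 3,  x(7) = 9,  x(8) = 12,  x(9) = 21,  x(10) = 8,  x(11) = 4,  x(12) = 12,  x(13) = 16,  x(14) = 3,  x(15) = 19,  x(16) = 22,  x(17) = 16,  x(18) = 13,  x(19) = 4,  x(20) = 17,  x(21) = 21.
The sequence repeats with period 20.
(321 - 0) mod 20 = 1, so x(321) = x(1) = 21.

21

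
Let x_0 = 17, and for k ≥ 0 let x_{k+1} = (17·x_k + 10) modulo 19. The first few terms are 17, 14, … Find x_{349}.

We have x_0 = 17,  x_1 = 14,  x_2 = 1,  x_3 = 8,  x_4 = 13,  x_5 = 3,  x_6 = 4,  x_7 = 2,  x_8 = 6,  x_9 = 17.
Since x_9 = x_0 = 17, the sequence is periodic with period 9.
(349 - 0) mod 9 = 7, so x_{349} = x_7 = 2.

2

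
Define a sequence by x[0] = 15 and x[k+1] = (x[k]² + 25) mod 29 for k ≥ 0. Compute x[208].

24

Computing terms: x[0] = 15; x[1] = 18; x[2] = 1; x[3] = 26; x[4] = 5; x[5] = 21; x[6] = 2; x[7] = 0; x[8] = 25; x[9] = 12; x[10] = 24; x[11] = 21.
Since x[11] = x[5] = 21, the sequence is eventually periodic: after a pre-period of length 5 it cycles with period 6.
For k ≥ 5, x[k] depends only on (k - 5) mod 6. (208 - 5) mod 6 = 5, so x[208] = x[10] = 24.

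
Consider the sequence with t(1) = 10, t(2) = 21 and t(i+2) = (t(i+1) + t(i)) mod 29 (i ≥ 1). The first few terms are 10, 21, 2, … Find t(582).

5

Listing terms: t(1) = 10,  t(2) = 21,  t(3) = 2,  t(4) = 23,  t(5) = 25,  t(6) = 19,  t(7) = 15,  t(8) = 5,  t(9) = 20,  t(10) = 25,  t(11) = 16,  t(12) = 12,  t(13) = 28,  t(14) = 11,  t(15) = 10,  t(16) = 21.
The sequence repeats with period 14.
So t(582) = t(1 + ((582-1) mod 14)) = t(8) = 5.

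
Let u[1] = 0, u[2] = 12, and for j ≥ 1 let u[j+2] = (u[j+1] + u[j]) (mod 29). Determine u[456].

u[1] = 0, u[2] = 12, u[3] = 12, u[4] = 24, u[5] = 7, u[6] = 2, u[7] = 9, u[8] = 11, u[9] = 20, u[10] = 2, u[11] = 22, u[12] = 24, u[13] = 17, u[14] = 12, u[15] = 0, u[16] = 12.
Since (u[15], u[16]) = (u[1], u[2]) = (0, 12) (two consecutive terms determine the rest), the sequence is periodic with period 14.
(456 - 1) mod 14 = 7, so u[456] = u[8] = 11.

11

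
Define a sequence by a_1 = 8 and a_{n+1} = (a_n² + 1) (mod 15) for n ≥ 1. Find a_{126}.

We have a_1 = 8; a_2 = 5; a_3 = 11; a_4 = 2; a_5 = 5.
Since a_5 = a_2 = 5, the sequence is eventually periodic: after a pre-period of length 1 it cycles with period 3.
For n ≥ 2, a_n depends only on (n - 2) mod 3. (126 - 2) mod 3 = 1, so a_{126} = a_3 = 11.

11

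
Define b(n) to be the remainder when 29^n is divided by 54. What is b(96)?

37

We have b(0) = 1,  b(1) = 29,  b(2) = 31,  b(3) = 35,  b(4) = 43,  b(5) = 5,  b(6) = 37,  b(7) = 47,  b(8) = 13,  b(9) = 53,  b(10) = 25,  b(11) = 23,  b(12) = 19,  b(13) = 11,  b(14) = 49,  b(15) = 17,  b(16) = 7,  b(17) = 41,  b(18) = 1.
Since b(18) = b(0) = 1, the sequence is periodic with period 18.
So b(96) = b(0 + ((96-0) mod 18)) = b(6) = 37.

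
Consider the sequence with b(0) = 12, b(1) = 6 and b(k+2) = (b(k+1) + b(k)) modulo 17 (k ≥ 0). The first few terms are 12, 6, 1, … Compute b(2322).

5

Listing terms: b(0) = 12; b(1) = 6; b(2) = 1; b(3) = 7; b(4) = 8; b(5) = 15; b(6) = 6; b(7) = 4; b(8) = 10; b(9) = 14; b(10) = 7; b(11) = 4; b(12) = 11; b(13) = 15; b(14) = 9; b(15) = 7; b(16) = 16; b(17) = 6; b(18) = 5; b(19) = 11; b(20) = 16; b(21) = 10; b(22) = 9; b(23) = 2; b(24) = 11; b(25) = 13; b(26) = 7; b(27) = 3; b(28) = 10; b(29) = 13; b(30) = 6; b(31) = 2; b(32) = 8; b(33) = 10; b(34) = 1; b(35) = 11; b(36) = 12; b(37) = 6.
Since (b(36), b(37)) = (b(0), b(1)) = (12, 6) (two consecutive terms determine the rest), the sequence is periodic with period 36.
So b(2322) = b(0 + ((2322-0) mod 36)) = b(18) = 5.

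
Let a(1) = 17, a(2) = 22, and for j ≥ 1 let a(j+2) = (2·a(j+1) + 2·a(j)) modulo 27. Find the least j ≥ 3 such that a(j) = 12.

Computing terms: a(1) = 17, a(2) = 22, a(3) = 24, a(4) = 11, a(5) = 16, a(6) = 0, a(7) = 5, a(8) = 10, a(9) = 3, a(10) = 26, a(11) = 4, a(12) = 6, a(13) = 20, a(14) = 25, a(15) = 9, a(16) = 14, a(17) = 19, a(18) = 12, a(19) = 8, a(20) = 13, a(21) = 15, a(22) = 2, a(23) = 7, a(24) = 18, a(25) = 23, a(26) = 1, a(27) = 21, a(28) = 17, a(29) = 22.
Since (a(28), a(29)) = (a(1), a(2)) = (17, 22) (two consecutive terms determine the rest), the sequence is periodic with period 27.
The value 12 first appears (with j ≥ 3) at a(18).

18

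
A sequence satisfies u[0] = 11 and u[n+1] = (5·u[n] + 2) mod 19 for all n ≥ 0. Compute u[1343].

2

We have u[0] = 11; u[1] = 0; u[2] = 2; u[3] = 12; u[4] = 5; u[5] = 8; u[6] = 4; u[7] = 3; u[8] = 17; u[9] = 11.
The sequence repeats with period 9.
So u[1343] = u[0 + ((1343-0) mod 9)] = u[2] = 2.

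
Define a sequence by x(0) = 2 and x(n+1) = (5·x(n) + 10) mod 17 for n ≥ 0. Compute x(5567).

12

Computing terms: x(0) = 2, x(1) = 3, x(2) = 8, x(3) = 16, x(4) = 5, x(5) = 1, x(6) = 15, x(7) = 0, x(8) = 10, x(9) = 9, x(10) = 4, x(11) = 13, x(12) = 7, x(13) = 11, x(14) = 14, x(15) = 12, x(16) = 2.
Since x(16) = x(0) = 2, the sequence is periodic with period 16.
So x(5567) = x(0 + ((5567-0) mod 16)) = x(15) = 12.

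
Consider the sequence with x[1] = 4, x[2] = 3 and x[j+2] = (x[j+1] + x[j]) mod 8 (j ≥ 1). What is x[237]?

x[1] = 4, x[2] = 3, x[3] = 7, x[4] = 2, x[5] = 1, x[6] = 3, x[7] = 4, x[8] = 7, x[9] = 3, x[10] = 2, x[11] = 5, x[12] = 7, x[13] = 4, x[14] = 3.
The sequence repeats with period 12.
(237 - 1) mod 12 = 8, so x[237] = x[9] = 3.

3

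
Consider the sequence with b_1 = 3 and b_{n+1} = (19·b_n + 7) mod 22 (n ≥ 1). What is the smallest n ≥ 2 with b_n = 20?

We have b_1 = 3, b_2 = 20, b_3 = 13, b_4 = 12, b_5 = 15, b_6 = 6, b_7 = 11, b_8 = 18, b_9 = 19, b_{10} = 16, b_{11} = 3.
The sequence repeats with period 10.
The value 20 first appears (with n ≥ 2) at b_2.

2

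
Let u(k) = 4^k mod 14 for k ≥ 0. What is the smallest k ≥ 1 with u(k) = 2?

2

u(0) = 1,  u(1) = 4,  u(2) = 2,  u(3) = 8,  u(4) = 4.
Since u(4) = u(1) = 4, the sequence is eventually periodic: after a pre-period of length 1 it cycles with period 3.
The value 2 first appears (with k ≥ 1) at u(2).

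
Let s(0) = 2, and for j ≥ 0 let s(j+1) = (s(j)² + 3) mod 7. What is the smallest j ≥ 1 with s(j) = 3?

We have s(0) = 2, s(1) = 0, s(2) = 3, s(3) = 5, s(4) = 0.
Since s(4) = s(1) = 0, the sequence is eventually periodic: after a pre-period of length 1 it cycles with period 3.
The value 3 first appears (with j ≥ 1) at s(2).

2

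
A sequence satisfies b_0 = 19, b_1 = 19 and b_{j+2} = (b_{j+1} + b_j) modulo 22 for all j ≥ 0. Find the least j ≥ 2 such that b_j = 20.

Computing terms: b_0 = 19, b_1 = 19, b_2 = 16, b_3 = 13, b_4 = 7, b_5 = 20, b_6 = 5, b_7 = 3, b_8 = 8, b_9 = 11, b_{10} = 19, b_{11} = 8, b_{12} = 5, b_{13} = 13, b_{14} = 18, b_{15} = 9, b_{16} = 5, b_{17} = 14, b_{18} = 19, b_{19} = 11, b_{20} = 8, b_{21} = 19, b_{22} = 5, b_{23} = 2, b_{24} = 7, b_{25} = 9, b_{26} = 16, b_{27} = 3, b_{28} = 19, b_{29} = 0, b_{30} = 19, b_{31} = 19.
The sequence repeats with period 30.
The value 20 first appears (with j ≥ 2) at b_5.

5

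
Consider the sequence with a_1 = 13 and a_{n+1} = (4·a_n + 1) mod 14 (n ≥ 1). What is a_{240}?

3

Computing terms: a_1 = 13; a_2 = 11; a_3 = 3; a_4 = 13.
The sequence repeats with period 3.
So a_{240} = a_{1 + ((240-1) mod 3)} = a_3 = 3.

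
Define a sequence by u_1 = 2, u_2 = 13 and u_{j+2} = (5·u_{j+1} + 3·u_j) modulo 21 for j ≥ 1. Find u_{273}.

Computing terms: u_1 = 2,  u_2 = 13,  u_3 = 8,  u_4 = 16,  u_5 = 20,  u_6 = 1,  u_7 = 2,  u_8 = 13.
Since (u_7, u_8) = (u_1, u_2) = (2, 13) (two consecutive terms determine the rest), the sequence is periodic with period 6.
(273 - 1) mod 6 = 2, so u_{273} = u_3 = 8.

8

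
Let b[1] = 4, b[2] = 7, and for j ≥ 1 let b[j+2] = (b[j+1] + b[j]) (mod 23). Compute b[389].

6

Computing terms: b[1] = 4,  b[2] = 7,  b[3] = 11,  b[4] = 18,  b[5] = 6,  b[6] = 1,  b[7] = 7,  b[8] = 8,  b[9] = 15,  b[10] = 0,  b[11] = 15,  b[12] = 15,  b[13] = 7,  b[14] = 22,  b[15] = 6,  b[16] = 5,  b[17] = 11,  b[18] = 16,  b[19] = 4,  b[20] = 20,  b[21] = 1,  b[22] = 21,  b[23] = 22,  b[24] = 20,  b[25] = 19,  b[26] = 16,  b[27] = 12,  b[28] = 5,  b[29] = 17,  b[30] = 22,  b[31] = 16,  b[32] = 15,  b[33] = 8,  b[34] = 0,  b[35] = 8,  b[36] = 8,  b[37] = 16,  b[38] = 1,  b[39] = 17,  b[40] = 18,  b[41] = 12,  b[42] = 7,  b[43] = 19,  b[44] = 3,  b[45] = 22,  b[46] = 2,  b[47] = 1,  b[48] = 3,  b[49] = 4,  b[50] = 7.
Since (b[49], b[50]) = (b[1], b[2]) = (4, 7) (two consecutive terms determine the rest), the sequence is periodic with period 48.
(389 - 1) mod 48 = 4, so b[389] = b[5] = 6.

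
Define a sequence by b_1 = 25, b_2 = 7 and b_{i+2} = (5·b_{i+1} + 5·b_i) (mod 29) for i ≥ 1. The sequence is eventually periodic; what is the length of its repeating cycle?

b_1 = 25,  b_2 = 7,  b_3 = 15,  b_4 = 23,  b_5 = 16,  b_6 = 21,  b_7 = 11,  b_8 = 15,  b_9 = 14,  b_{10} = 0,  b_{11} = 12,  b_{12} = 2,  b_{13} = 12,  b_{14} = 12,  b_{15} = 4,  b_{16} = 22,  b_{17} = 14,  b_{18} = 6,  b_{19} = 13,  b_{20} = 8,  b_{21} = 18,  b_{22} = 14,  b_{23} = 15,  b_{24} = 0,  b_{25} = 17,  b_{26} = 27,  b_{27} = 17,  b_{28} = 17,  b_{29} = 25,  b_{30} = 7.
The sequence repeats with period 28.

28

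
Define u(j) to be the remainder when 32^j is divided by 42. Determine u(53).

2

Computing terms: u(0) = 1; u(1) = 32; u(2) = 16; u(3) = 8; u(4) = 4; u(5) = 2; u(6) = 22; u(7) = 32.
Since u(7) = u(1) = 32, the sequence is eventually periodic: after a pre-period of length 1 it cycles with period 6.
For j ≥ 1, u(j) depends only on (j - 1) mod 6. (53 - 1) mod 6 = 4, so u(53) = u(5) = 2.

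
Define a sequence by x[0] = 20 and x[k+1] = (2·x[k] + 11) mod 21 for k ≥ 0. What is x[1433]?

15

Computing terms: x[0] = 20, x[1] = 9, x[2] = 8, x[3] = 6, x[4] = 2, x[5] = 15, x[6] = 20.
The sequence repeats with period 6.
(1433 - 0) mod 6 = 5, so x[1433] = x[5] = 15.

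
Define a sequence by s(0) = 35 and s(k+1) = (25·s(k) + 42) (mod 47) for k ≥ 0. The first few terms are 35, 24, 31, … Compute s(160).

11

s(0) = 35,  s(1) = 24,  s(2) = 31,  s(3) = 18,  s(4) = 22,  s(5) = 28,  s(6) = 37,  s(7) = 27,  s(8) = 12,  s(9) = 13,  s(10) = 38,  s(11) = 5,  s(12) = 26,  s(13) = 34,  s(14) = 46,  s(15) = 17,  s(16) = 44,  s(17) = 14,  s(18) = 16,  s(19) = 19,  s(20) = 0,  s(21) = 42,  s(22) = 11,  s(23) = 35.
The sequence repeats with period 23.
(160 - 0) mod 23 = 22, so s(160) = s(22) = 11.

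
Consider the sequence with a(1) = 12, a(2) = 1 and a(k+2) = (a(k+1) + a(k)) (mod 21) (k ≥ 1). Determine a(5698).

Computing terms: a(1) = 12, a(2) = 1, a(3) = 13, a(4) = 14, a(5) = 6, a(6) = 20, a(7) = 5, a(8) = 4, a(9) = 9, a(10) = 13, a(11) = 1, a(12) = 14, a(13) = 15, a(14) = 8, a(15) = 2, a(16) = 10, a(17) = 12, a(18) = 1.
Since (a(17), a(18)) = (a(1), a(2)) = (12, 1) (two consecutive terms determine the rest), the sequence is periodic with period 16.
(5698 - 1) mod 16 = 1, so a(5698) = a(2) = 1.

1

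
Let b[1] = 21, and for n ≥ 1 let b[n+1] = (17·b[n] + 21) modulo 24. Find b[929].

21

Listing terms: b[1] = 21,  b[2] = 18,  b[3] = 15,  b[4] = 12,  b[5] = 9,  b[6] = 6,  b[7] = 3,  b[8] = 0,  b[9] = 21.
The sequence repeats with period 8.
So b[929] = b[1 + ((929-1) mod 8)] = b[1] = 21.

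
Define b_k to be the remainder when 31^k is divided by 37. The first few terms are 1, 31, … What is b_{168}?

Computing terms: b_0 = 1, b_1 = 31, b_2 = 36, b_3 = 6, b_4 = 1.
The sequence repeats with period 4.
So b_{168} = b_{0 + ((168-0) mod 4)} = b_0 = 1.

1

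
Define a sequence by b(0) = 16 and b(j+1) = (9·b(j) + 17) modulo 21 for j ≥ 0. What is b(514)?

14

We have b(0) = 16; b(1) = 14; b(2) = 17; b(3) = 2; b(4) = 14.
Since b(4) = b(1) = 14, the sequence is eventually periodic: after a pre-period of length 1 it cycles with period 3.
For j ≥ 1, b(j) depends only on (j - 1) mod 3. (514 - 1) mod 3 = 0, so b(514) = b(1) = 14.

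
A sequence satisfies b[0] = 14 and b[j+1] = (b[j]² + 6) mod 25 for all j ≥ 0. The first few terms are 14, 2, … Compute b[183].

6

We have b[0] = 14,  b[1] = 2,  b[2] = 10,  b[3] = 6,  b[4] = 17,  b[5] = 20,  b[6] = 6.
Since b[6] = b[3] = 6, the sequence is eventually periodic: after a pre-period of length 3 it cycles with period 3.
For j ≥ 3, b[j] depends only on (j - 3) mod 3. (183 - 3) mod 3 = 0, so b[183] = b[3] = 6.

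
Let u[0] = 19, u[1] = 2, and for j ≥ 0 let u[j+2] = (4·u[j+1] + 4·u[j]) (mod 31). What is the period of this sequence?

Computing terms: u[0] = 19,  u[1] = 2,  u[2] = 22,  u[3] = 3,  u[4] = 7,  u[5] = 9,  u[6] = 2,  u[7] = 13,  u[8] = 29,  u[9] = 13,  u[10] = 13,  u[11] = 11,  u[12] = 3,  u[13] = 25,  u[14] = 19,  u[15] = 21,  u[16] = 5,  u[17] = 11,  u[18] = 2,  u[19] = 21,  u[20] = 30,  u[21] = 18,  u[22] = 6,  u[23] = 3,  u[24] = 5,  u[25] = 1,  u[26] = 24,  u[27] = 7,  u[28] = 0,  u[29] = 28,  u[30] = 19,  u[31] = 2.
Since (u[30], u[31]) = (u[0], u[1]) = (19, 2) (two consecutive terms determine the rest), the sequence is periodic with period 30.

30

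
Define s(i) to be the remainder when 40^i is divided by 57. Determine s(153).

Listing terms: s(0) = 1,  s(1) = 40,  s(2) = 4,  s(3) = 46,  s(4) = 16,  s(5) = 13,  s(6) = 7,  s(7) = 52,  s(8) = 28,  s(9) = 37,  s(10) = 55,  s(11) = 34,  s(12) = 49,  s(13) = 22,  s(14) = 25,  s(15) = 31,  s(16) = 43,  s(17) = 10,  s(18) = 1.
The sequence repeats with period 18.
(153 - 0) mod 18 = 9, so s(153) = s(9) = 37.

37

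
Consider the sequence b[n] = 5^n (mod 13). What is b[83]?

We have b[0] = 1,  b[1] = 5,  b[2] = 12,  b[3] = 8,  b[4] = 1.
Since b[4] = b[0] = 1, the sequence is periodic with period 4.
(83 - 0) mod 4 = 3, so b[83] = b[3] = 8.

8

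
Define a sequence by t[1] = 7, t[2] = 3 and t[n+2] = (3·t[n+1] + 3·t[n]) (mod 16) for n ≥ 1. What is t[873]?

6

Computing terms: t[1] = 7, t[2] = 3, t[3] = 14, t[4] = 3, t[5] = 3, t[6] = 2, t[7] = 15, t[8] = 3, t[9] = 6, t[10] = 11, t[11] = 3, t[12] = 10, t[13] = 7, t[14] = 3.
Since (t[13], t[14]) = (t[1], t[2]) = (7, 3) (two consecutive terms determine the rest), the sequence is periodic with period 12.
So t[873] = t[1 + ((873-1) mod 12)] = t[9] = 6.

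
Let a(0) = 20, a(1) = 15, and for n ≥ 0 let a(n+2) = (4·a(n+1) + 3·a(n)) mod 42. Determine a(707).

3

Listing terms: a(0) = 20, a(1) = 15, a(2) = 36, a(3) = 21, a(4) = 24, a(5) = 33, a(6) = 36, a(7) = 33, a(8) = 30, a(9) = 9, a(10) = 0, a(11) = 27, a(12) = 24, a(13) = 9, a(14) = 24, a(15) = 39, a(16) = 18, a(17) = 21, a(18) = 12, a(19) = 27, a(20) = 18, a(21) = 27, a(22) = 36, a(23) = 15, a(24) = 0, a(25) = 3, a(26) = 12, a(27) = 15, a(28) = 12, a(29) = 9, a(30) = 30, a(31) = 21, a(32) = 6, a(33) = 3, a(34) = 30, a(35) = 3, a(36) = 18, a(37) = 39, a(38) = 0, a(39) = 33, a(40) = 6, a(41) = 39, a(42) = 6, a(43) = 15, a(44) = 36.
Since (a(43), a(44)) = (a(1), a(2)) = (15, 36) (two consecutive terms determine the rest), the sequence is eventually periodic: after a pre-period of length 1 it cycles with period 42.
For n ≥ 1, a(n) depends only on (n - 1) mod 42. (707 - 1) mod 42 = 34, so a(707) = a(35) = 3.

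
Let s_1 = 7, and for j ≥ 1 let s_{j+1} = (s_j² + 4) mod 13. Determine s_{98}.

We have s_1 = 7,  s_2 = 1,  s_3 = 5,  s_4 = 3,  s_5 = 0,  s_6 = 4,  s_7 = 7.
The sequence repeats with period 6.
(98 - 1) mod 6 = 1, so s_{98} = s_2 = 1.

1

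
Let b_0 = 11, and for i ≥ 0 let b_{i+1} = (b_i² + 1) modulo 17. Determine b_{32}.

We have b_0 = 11, b_1 = 3, b_2 = 10, b_3 = 16, b_4 = 2, b_5 = 5, b_6 = 9, b_7 = 14, b_8 = 10.
Since b_8 = b_2 = 10, the sequence is eventually periodic: after a pre-period of length 2 it cycles with period 6.
For i ≥ 2, b_i depends only on (i - 2) mod 6. (32 - 2) mod 6 = 0, so b_{32} = b_2 = 10.

10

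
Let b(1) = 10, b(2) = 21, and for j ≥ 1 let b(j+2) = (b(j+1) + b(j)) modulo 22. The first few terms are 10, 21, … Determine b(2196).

3

Listing terms: b(1) = 10; b(2) = 21; b(3) = 9; b(4) = 8; b(5) = 17; b(6) = 3; b(7) = 20; b(8) = 1; b(9) = 21; b(10) = 0; b(11) = 21; b(12) = 21; b(13) = 20; b(14) = 19; b(15) = 17; b(16) = 14; b(17) = 9; b(18) = 1; b(19) = 10; b(20) = 11; b(21) = 21; b(22) = 10; b(23) = 9; b(24) = 19; b(25) = 6; b(26) = 3; b(27) = 9; b(28) = 12; b(29) = 21; b(30) = 11; b(31) = 10; b(32) = 21.
The sequence repeats with period 30.
So b(2196) = b(1 + ((2196-1) mod 30)) = b(6) = 3.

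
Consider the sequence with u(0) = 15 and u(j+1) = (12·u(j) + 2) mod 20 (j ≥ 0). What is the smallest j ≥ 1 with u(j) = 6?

u(0) = 15,  u(1) = 2,  u(2) = 6,  u(3) = 14,  u(4) = 10,  u(5) = 2.
Since u(5) = u(1) = 2, the sequence is eventually periodic: after a pre-period of length 1 it cycles with period 4.
The value 6 first appears (with j ≥ 1) at u(2).

2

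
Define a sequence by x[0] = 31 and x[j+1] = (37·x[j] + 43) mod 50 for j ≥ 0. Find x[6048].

11

Listing terms: x[0] = 31, x[1] = 40, x[2] = 23, x[3] = 44, x[4] = 21, x[5] = 20, x[6] = 33, x[7] = 14, x[8] = 11, x[9] = 0, x[10] = 43, x[11] = 34, x[12] = 1, x[13] = 30, x[14] = 3, x[15] = 4, x[16] = 41, x[17] = 10, x[18] = 13, x[19] = 24, x[20] = 31.
The sequence repeats with period 20.
(6048 - 0) mod 20 = 8, so x[6048] = x[8] = 11.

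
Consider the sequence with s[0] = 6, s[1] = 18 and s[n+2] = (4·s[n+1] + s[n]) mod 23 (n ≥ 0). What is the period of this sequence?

s[0] = 6, s[1] = 18, s[2] = 9, s[3] = 8, s[4] = 18, s[5] = 11, s[6] = 16, s[7] = 6, s[8] = 17, s[9] = 5, s[10] = 14, s[11] = 15, s[12] = 5, s[13] = 12, s[14] = 7, s[15] = 17, s[16] = 6, s[17] = 18.
Since (s[16], s[17]) = (s[0], s[1]) = (6, 18) (two consecutive terms determine the rest), the sequence is periodic with period 16.

16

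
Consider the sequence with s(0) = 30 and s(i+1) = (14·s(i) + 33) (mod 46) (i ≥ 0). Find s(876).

25

Computing terms: s(0) = 30,  s(1) = 39,  s(2) = 27,  s(3) = 43,  s(4) = 37,  s(5) = 45,  s(6) = 19,  s(7) = 23,  s(8) = 33,  s(9) = 35,  s(10) = 17,  s(11) = 41,  s(12) = 9,  s(13) = 21,  s(14) = 5,  s(15) = 11,  s(16) = 3,  s(17) = 29,  s(18) = 25,  s(19) = 15,  s(20) = 13,  s(21) = 31,  s(22) = 7,  s(23) = 39.
Since s(23) = s(1) = 39, the sequence is eventually periodic: after a pre-period of length 1 it cycles with period 22.
For i ≥ 1, s(i) depends only on (i - 1) mod 22. (876 - 1) mod 22 = 17, so s(876) = s(18) = 25.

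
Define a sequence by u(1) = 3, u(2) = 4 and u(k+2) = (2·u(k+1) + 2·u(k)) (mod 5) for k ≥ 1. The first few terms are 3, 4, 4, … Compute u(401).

Computing terms: u(1) = 3,  u(2) = 4,  u(3) = 4,  u(4) = 1,  u(5) = 0,  u(6) = 2,  u(7) = 4,  u(8) = 2,  u(9) = 2,  u(10) = 3,  u(11) = 0,  u(12) = 1,  u(13) = 2,  u(14) = 1,  u(15) = 1,  u(16) = 4,  u(17) = 0,  u(18) = 3,  u(19) = 1,  u(20) = 3,  u(21) = 3,  u(22) = 2,  u(23) = 0,  u(24) = 4,  u(25) = 3,  u(26) = 4.
Since (u(25), u(26)) = (u(1), u(2)) = (3, 4) (two consecutive terms determine the rest), the sequence is periodic with period 24.
So u(401) = u(1 + ((401-1) mod 24)) = u(17) = 0.

0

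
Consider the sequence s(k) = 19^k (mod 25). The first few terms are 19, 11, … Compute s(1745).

Computing terms: s(1) = 19; s(2) = 11; s(3) = 9; s(4) = 21; s(5) = 24; s(6) = 6; s(7) = 14; s(8) = 16; s(9) = 4; s(10) = 1; s(11) = 19.
The sequence repeats with period 10.
So s(1745) = s(1 + ((1745-1) mod 10)) = s(5) = 24.

24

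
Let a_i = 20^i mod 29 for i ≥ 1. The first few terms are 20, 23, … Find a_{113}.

20

We have a_1 = 20; a_2 = 23; a_3 = 25; a_4 = 7; a_5 = 24; a_6 = 16; a_7 = 1; a_8 = 20.
The sequence repeats with period 7.
(113 - 1) mod 7 = 0, so a_{113} = a_1 = 20.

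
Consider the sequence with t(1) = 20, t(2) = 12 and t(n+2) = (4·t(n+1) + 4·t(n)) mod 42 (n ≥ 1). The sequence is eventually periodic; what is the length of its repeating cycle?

Computing terms: t(1) = 20,  t(2) = 12,  t(3) = 2,  t(4) = 14,  t(5) = 22,  t(6) = 18,  t(7) = 34,  t(8) = 40,  t(9) = 2,  t(10) = 0,  t(11) = 8,  t(12) = 32,  t(13) = 34,  t(14) = 12,  t(15) = 16,  t(16) = 28,  t(17) = 8,  t(18) = 18,  t(19) = 20,  t(20) = 26,  t(21) = 16,  t(22) = 0,  t(23) = 22,  t(24) = 4,  t(25) = 20,  t(26) = 12.
The sequence repeats with period 24.

24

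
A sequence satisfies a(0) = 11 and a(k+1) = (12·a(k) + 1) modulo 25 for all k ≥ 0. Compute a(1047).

0

We have a(0) = 11,  a(1) = 8,  a(2) = 22,  a(3) = 15,  a(4) = 6,  a(5) = 23,  a(6) = 2,  a(7) = 0,  a(8) = 1,  a(9) = 13,  a(10) = 7,  a(11) = 10,  a(12) = 21,  a(13) = 3,  a(14) = 12,  a(15) = 20,  a(16) = 16,  a(17) = 18,  a(18) = 17,  a(19) = 5,  a(20) = 11.
The sequence repeats with period 20.
So a(1047) = a(0 + ((1047-0) mod 20)) = a(7) = 0.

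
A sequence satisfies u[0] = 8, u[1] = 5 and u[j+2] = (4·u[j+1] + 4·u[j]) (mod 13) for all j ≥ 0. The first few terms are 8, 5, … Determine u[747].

4

Listing terms: u[0] = 8; u[1] = 5; u[2] = 0; u[3] = 7; u[4] = 2; u[5] = 10; u[6] = 9; u[7] = 11; u[8] = 2; u[9] = 0; u[10] = 8; u[11] = 6; u[12] = 4; u[13] = 1; u[14] = 7; u[15] = 6; u[16] = 0; u[17] = 11; u[18] = 5; u[19] = 12; u[20] = 3; u[21] = 8; u[22] = 5.
The sequence repeats with period 21.
(747 - 0) mod 21 = 12, so u[747] = u[12] = 4.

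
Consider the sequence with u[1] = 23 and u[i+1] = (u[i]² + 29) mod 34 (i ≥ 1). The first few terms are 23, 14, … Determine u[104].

14

Listing terms: u[1] = 23,  u[2] = 14,  u[3] = 21,  u[4] = 28,  u[5] = 31,  u[6] = 4,  u[7] = 11,  u[8] = 14.
Since u[8] = u[2] = 14, the sequence is eventually periodic: after a pre-period of length 1 it cycles with period 6.
For i ≥ 2, u[i] depends only on (i - 2) mod 6. (104 - 2) mod 6 = 0, so u[104] = u[2] = 14.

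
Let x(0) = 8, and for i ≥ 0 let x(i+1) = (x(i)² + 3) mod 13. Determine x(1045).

12

Computing terms: x(0) = 8, x(1) = 2, x(2) = 7, x(3) = 0, x(4) = 3, x(5) = 12, x(6) = 4, x(7) = 6, x(8) = 0.
Since x(8) = x(3) = 0, the sequence is eventually periodic: after a pre-period of length 3 it cycles with period 5.
For i ≥ 3, x(i) depends only on (i - 3) mod 5. (1045 - 3) mod 5 = 2, so x(1045) = x(5) = 12.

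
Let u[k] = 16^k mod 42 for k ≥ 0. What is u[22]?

16

Computing terms: u[0] = 1,  u[1] = 16,  u[2] = 4,  u[3] = 22,  u[4] = 16.
Since u[4] = u[1] = 16, the sequence is eventually periodic: after a pre-period of length 1 it cycles with period 3.
For k ≥ 1, u[k] depends only on (k - 1) mod 3. (22 - 1) mod 3 = 0, so u[22] = u[1] = 16.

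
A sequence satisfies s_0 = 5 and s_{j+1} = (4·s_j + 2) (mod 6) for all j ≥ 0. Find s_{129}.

s_0 = 5, s_1 = 4, s_2 = 0, s_3 = 2, s_4 = 4.
Since s_4 = s_1 = 4, the sequence is eventually periodic: after a pre-period of length 1 it cycles with period 3.
For j ≥ 1, s_j depends only on (j - 1) mod 3. (129 - 1) mod 3 = 2, so s_{129} = s_3 = 2.

2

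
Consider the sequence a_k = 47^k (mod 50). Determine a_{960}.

1

Computing terms: a_0 = 1,  a_1 = 47,  a_2 = 9,  a_3 = 23,  a_4 = 31,  a_5 = 7,  a_6 = 29,  a_7 = 13,  a_8 = 11,  a_9 = 17,  a_{10} = 49,  a_{11} = 3,  a_{12} = 41,  a_{13} = 27,  a_{14} = 19,  a_{15} = 43,  a_{16} = 21,  a_{17} = 37,  a_{18} = 39,  a_{19} = 33,  a_{20} = 1.
The sequence repeats with period 20.
So a_{960} = a_{0 + ((960-0) mod 20)} = a_0 = 1.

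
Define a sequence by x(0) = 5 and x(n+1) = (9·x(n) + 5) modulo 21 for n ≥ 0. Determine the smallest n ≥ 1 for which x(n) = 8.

1

We have x(0) = 5; x(1) = 8; x(2) = 14; x(3) = 5.
Since x(3) = x(0) = 5, the sequence is periodic with period 3.
The value 8 first appears (with n ≥ 1) at x(1).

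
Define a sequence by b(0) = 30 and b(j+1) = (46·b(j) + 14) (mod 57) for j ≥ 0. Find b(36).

We have b(0) = 30; b(1) = 26; b(2) = 13; b(3) = 42; b(4) = 8; b(5) = 40; b(6) = 30.
Since b(6) = b(0) = 30, the sequence is periodic with period 6.
(36 - 0) mod 6 = 0, so b(36) = b(0) = 30.

30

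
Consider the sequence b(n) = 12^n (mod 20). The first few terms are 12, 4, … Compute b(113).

Listing terms: b(1) = 12, b(2) = 4, b(3) = 8, b(4) = 16, b(5) = 12.
The sequence repeats with period 4.
(113 - 1) mod 4 = 0, so b(113) = b(1) = 12.

12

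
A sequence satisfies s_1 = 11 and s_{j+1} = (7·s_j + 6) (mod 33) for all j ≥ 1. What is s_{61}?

11

Listing terms: s_1 = 11, s_2 = 17, s_3 = 26, s_4 = 23, s_5 = 2, s_6 = 20, s_7 = 14, s_8 = 5, s_9 = 8, s_{10} = 29, s_{11} = 11.
The sequence repeats with period 10.
(61 - 1) mod 10 = 0, so s_{61} = s_1 = 11.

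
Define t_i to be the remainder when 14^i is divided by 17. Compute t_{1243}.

10

Listing terms: t_0 = 1; t_1 = 14; t_2 = 9; t_3 = 7; t_4 = 13; t_5 = 12; t_6 = 15; t_7 = 6; t_8 = 16; t_9 = 3; t_{10} = 8; t_{11} = 10; t_{12} = 4; t_{13} = 5; t_{14} = 2; t_{15} = 11; t_{16} = 1.
Since t_{16} = t_0 = 1, the sequence is periodic with period 16.
So t_{1243} = t_{0 + ((1243-0) mod 16)} = t_{11} = 10.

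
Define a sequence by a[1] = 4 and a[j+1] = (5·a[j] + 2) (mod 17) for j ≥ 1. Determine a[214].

a[1] = 4, a[2] = 5, a[3] = 10, a[4] = 1, a[5] = 7, a[6] = 3, a[7] = 0, a[8] = 2, a[9] = 12, a[10] = 11, a[11] = 6, a[12] = 15, a[13] = 9, a[14] = 13, a[15] = 16, a[16] = 14, a[17] = 4.
The sequence repeats with period 16.
(214 - 1) mod 16 = 5, so a[214] = a[6] = 3.

3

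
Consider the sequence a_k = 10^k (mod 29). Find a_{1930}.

a_1 = 10; a_2 = 13; a_3 = 14; a_4 = 24; a_5 = 8; a_6 = 22; a_7 = 17; a_8 = 25; a_9 = 18; a_{10} = 6; a_{11} = 2; a_{12} = 20; a_{13} = 26; a_{14} = 28; a_{15} = 19; a_{16} = 16; a_{17} = 15; a_{18} = 5; a_{19} = 21; a_{20} = 7; a_{21} = 12; a_{22} = 4; a_{23} = 11; a_{24} = 23; a_{25} = 27; a_{26} = 9; a_{27} = 3; a_{28} = 1; a_{29} = 10.
The sequence repeats with period 28.
(1930 - 1) mod 28 = 25, so a_{1930} = a_{26} = 9.

9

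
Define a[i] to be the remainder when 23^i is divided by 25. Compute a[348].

a[0] = 1; a[1] = 23; a[2] = 4; a[3] = 17; a[4] = 16; a[5] = 18; a[6] = 14; a[7] = 22; a[8] = 6; a[9] = 13; a[10] = 24; a[11] = 2; a[12] = 21; a[13] = 8; a[14] = 9; a[15] = 7; a[16] = 11; a[17] = 3; a[18] = 19; a[19] = 12; a[20] = 1.
The sequence repeats with period 20.
(348 - 0) mod 20 = 8, so a[348] = a[8] = 6.

6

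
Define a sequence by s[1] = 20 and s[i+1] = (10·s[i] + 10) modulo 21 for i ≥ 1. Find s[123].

We have s[1] = 20,  s[2] = 0,  s[3] = 10,  s[4] = 5,  s[5] = 18,  s[6] = 1,  s[7] = 20.
Since s[7] = s[1] = 20, the sequence is periodic with period 6.
(123 - 1) mod 6 = 2, so s[123] = s[3] = 10.

10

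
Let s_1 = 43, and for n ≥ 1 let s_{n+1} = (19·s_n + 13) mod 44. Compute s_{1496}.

2

Computing terms: s_1 = 43; s_2 = 38; s_3 = 31; s_4 = 30; s_5 = 11; s_6 = 2; s_7 = 7; s_8 = 14; s_9 = 15; s_{10} = 34; s_{11} = 43.
Since s_{11} = s_1 = 43, the sequence is periodic with period 10.
So s_{1496} = s_{1 + ((1496-1) mod 10)} = s_6 = 2.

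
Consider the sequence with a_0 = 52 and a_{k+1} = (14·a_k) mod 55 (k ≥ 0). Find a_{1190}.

We have a_0 = 52, a_1 = 13, a_2 = 17, a_3 = 18, a_4 = 32, a_5 = 8, a_6 = 2, a_7 = 28, a_8 = 7, a_9 = 43, a_{10} = 52.
Since a_{10} = a_0 = 52, the sequence is periodic with period 10.
(1190 - 0) mod 10 = 0, so a_{1190} = a_0 = 52.

52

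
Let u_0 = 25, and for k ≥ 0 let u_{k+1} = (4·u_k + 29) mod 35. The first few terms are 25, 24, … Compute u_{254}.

20

Listing terms: u_0 = 25,  u_1 = 24,  u_2 = 20,  u_3 = 4,  u_4 = 10,  u_5 = 34,  u_6 = 25.
The sequence repeats with period 6.
So u_{254} = u_{0 + ((254-0) mod 6)} = u_2 = 20.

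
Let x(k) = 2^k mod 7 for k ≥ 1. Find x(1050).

Listing terms: x(1) = 2,  x(2) = 4,  x(3) = 1,  x(4) = 2.
The sequence repeats with period 3.
(1050 - 1) mod 3 = 2, so x(1050) = x(3) = 1.

1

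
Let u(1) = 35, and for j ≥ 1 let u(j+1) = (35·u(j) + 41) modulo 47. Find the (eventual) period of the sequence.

46

u(1) = 35, u(2) = 44, u(3) = 30, u(4) = 10, u(5) = 15, u(6) = 2, u(7) = 17, u(8) = 25, u(9) = 23, u(10) = 0, u(11) = 41, u(12) = 19, u(13) = 1, u(14) = 29, u(15) = 22, u(16) = 12, u(17) = 38, u(18) = 8, u(19) = 39, u(20) = 43, u(21) = 42, u(22) = 7, u(23) = 4, u(24) = 40, u(25) = 31, u(26) = 45, u(27) = 18, u(28) = 13, u(29) = 26, u(30) = 11, u(31) = 3, u(32) = 5, u(33) = 28, u(34) = 34, u(35) = 9, u(36) = 27, u(37) = 46, u(38) = 6, u(39) = 16, u(40) = 37, u(41) = 20, u(42) = 36, u(43) = 32, u(44) = 33, u(45) = 21, u(46) = 24, u(47) = 35.
Since u(47) = u(1) = 35, the sequence is periodic with period 46.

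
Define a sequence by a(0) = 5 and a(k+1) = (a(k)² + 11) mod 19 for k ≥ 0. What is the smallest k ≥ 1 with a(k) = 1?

7

We have a(0) = 5; a(1) = 17; a(2) = 15; a(3) = 8; a(4) = 18; a(5) = 12; a(6) = 3; a(7) = 1; a(8) = 12.
Since a(8) = a(5) = 12, the sequence is eventually periodic: after a pre-period of length 5 it cycles with period 3.
The value 1 first appears (with k ≥ 1) at a(7).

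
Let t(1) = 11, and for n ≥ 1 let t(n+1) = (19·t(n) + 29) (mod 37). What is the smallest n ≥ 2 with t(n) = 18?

35

t(1) = 11,  t(2) = 16,  t(3) = 0,  t(4) = 29,  t(5) = 25,  t(6) = 23,  t(7) = 22,  t(8) = 3,  t(9) = 12,  t(10) = 35,  t(11) = 28,  t(12) = 6,  t(13) = 32,  t(14) = 8,  t(15) = 33,  t(16) = 27,  t(17) = 24,  t(18) = 4,  t(19) = 31,  t(20) = 26,  t(21) = 5,  t(22) = 13,  t(23) = 17,  t(24) = 19,  t(25) = 20,  t(26) = 2,  t(27) = 30,  t(28) = 7,  t(29) = 14,  t(30) = 36,  t(31) = 10,  t(32) = 34,  t(33) = 9,  t(34) = 15,  t(35) = 18,  t(36) = 1,  t(37) = 11.
Since t(37) = t(1) = 11, the sequence is periodic with period 36.
The value 18 first appears (with n ≥ 2) at t(35).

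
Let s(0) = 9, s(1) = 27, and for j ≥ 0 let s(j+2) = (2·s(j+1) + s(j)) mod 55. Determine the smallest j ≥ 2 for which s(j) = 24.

s(0) = 9; s(1) = 27; s(2) = 8; s(3) = 43; s(4) = 39; s(5) = 11; s(6) = 6; s(7) = 23; s(8) = 52; s(9) = 17; s(10) = 31; s(11) = 24; s(12) = 24; s(13) = 17; s(14) = 3; s(15) = 23; s(16) = 49; s(17) = 11; s(18) = 16; s(19) = 43; s(20) = 47; s(21) = 27; s(22) = 46; s(23) = 9; s(24) = 9; s(25) = 27.
The sequence repeats with period 24.
The value 24 first appears (with j ≥ 2) at s(11).

11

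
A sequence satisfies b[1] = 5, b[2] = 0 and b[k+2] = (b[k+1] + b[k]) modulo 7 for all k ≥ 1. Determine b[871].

4

We have b[1] = 5, b[2] = 0, b[3] = 5, b[4] = 5, b[5] = 3, b[6] = 1, b[7] = 4, b[8] = 5, b[9] = 2, b[10] = 0, b[11] = 2, b[12] = 2, b[13] = 4, b[14] = 6, b[15] = 3, b[16] = 2, b[17] = 5, b[18] = 0.
Since (b[17], b[18]) = (b[1], b[2]) = (5, 0) (two consecutive terms determine the rest), the sequence is periodic with period 16.
(871 - 1) mod 16 = 6, so b[871] = b[7] = 4.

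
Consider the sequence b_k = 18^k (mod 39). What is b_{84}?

b_1 = 18, b_2 = 12, b_3 = 21, b_4 = 27, b_5 = 18.
The sequence repeats with period 4.
(84 - 1) mod 4 = 3, so b_{84} = b_4 = 27.

27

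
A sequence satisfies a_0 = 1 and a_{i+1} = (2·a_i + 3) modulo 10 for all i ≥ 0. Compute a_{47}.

Computing terms: a_0 = 1, a_1 = 5, a_2 = 3, a_3 = 9, a_4 = 1.
The sequence repeats with period 4.
So a_{47} = a_{0 + ((47-0) mod 4)} = a_3 = 9.

9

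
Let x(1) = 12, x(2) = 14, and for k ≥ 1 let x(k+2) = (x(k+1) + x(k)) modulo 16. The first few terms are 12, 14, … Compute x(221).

2

We have x(1) = 12,  x(2) = 14,  x(3) = 10,  x(4) = 8,  x(5) = 2,  x(6) = 10,  x(7) = 12,  x(8) = 6,  x(9) = 2,  x(10) = 8,  x(11) = 10,  x(12) = 2,  x(13) = 12,  x(14) = 14.
Since (x(13), x(14)) = (x(1), x(2)) = (12, 14) (two consecutive terms determine the rest), the sequence is periodic with period 12.
So x(221) = x(1 + ((221-1) mod 12)) = x(5) = 2.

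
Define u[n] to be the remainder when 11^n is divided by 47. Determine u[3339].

Computing terms: u[1] = 11; u[2] = 27; u[3] = 15; u[4] = 24; u[5] = 29; u[6] = 37; u[7] = 31; u[8] = 12; u[9] = 38; u[10] = 42; u[11] = 39; u[12] = 6; u[13] = 19; u[14] = 21; u[15] = 43; u[16] = 3; u[17] = 33; u[18] = 34; u[19] = 45; u[20] = 25; u[21] = 40; u[22] = 17; u[23] = 46; u[24] = 36; u[25] = 20; u[26] = 32; u[27] = 23; u[28] = 18; u[29] = 10; u[30] = 16; u[31] = 35; u[32] = 9; u[33] = 5; u[34] = 8; u[35] = 41; u[36] = 28; u[37] = 26; u[38] = 4; u[39] = 44; u[40] = 14; u[41] = 13; u[42] = 2; u[43] = 22; u[44] = 7; u[45] = 30; u[46] = 1; u[47] = 11.
Since u[47] = u[1] = 11, the sequence is periodic with period 46.
(3339 - 1) mod 46 = 26, so u[3339] = u[27] = 23.

23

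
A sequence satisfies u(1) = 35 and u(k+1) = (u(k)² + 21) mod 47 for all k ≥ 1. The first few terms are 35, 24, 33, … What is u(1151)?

Computing terms: u(1) = 35; u(2) = 24; u(3) = 33; u(4) = 29; u(5) = 16; u(6) = 42; u(7) = 46; u(8) = 22; u(9) = 35.
The sequence repeats with period 8.
So u(1151) = u(1 + ((1151-1) mod 8)) = u(7) = 46.

46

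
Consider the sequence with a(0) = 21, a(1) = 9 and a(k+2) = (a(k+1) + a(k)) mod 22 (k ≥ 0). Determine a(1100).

10

We have a(0) = 21,  a(1) = 9,  a(2) = 8,  a(3) = 17,  a(4) = 3,  a(5) = 20,  a(6) = 1,  a(7) = 21,  a(8) = 0,  a(9) = 21,  a(10) = 21,  a(11) = 20,  a(12) = 19,  a(13) = 17,  a(14) = 14,  a(15) = 9,  a(16) = 1,  a(17) = 10,  a(18) = 11,  a(19) = 21,  a(20) = 10,  a(21) = 9,  a(22) = 19,  a(23) = 6,  a(24) = 3,  a(25) = 9,  a(26) = 12,  a(27) = 21,  a(28) = 11,  a(29) = 10,  a(30) = 21,  a(31) = 9.
Since (a(30), a(31)) = (a(0), a(1)) = (21, 9) (two consecutive terms determine the rest), the sequence is periodic with period 30.
(1100 - 0) mod 30 = 20, so a(1100) = a(20) = 10.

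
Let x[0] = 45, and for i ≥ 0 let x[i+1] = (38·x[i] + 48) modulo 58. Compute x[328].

x[0] = 45; x[1] = 18; x[2] = 36; x[3] = 24; x[4] = 32; x[5] = 46; x[6] = 56; x[7] = 30; x[8] = 28; x[9] = 10; x[10] = 22; x[11] = 14; x[12] = 0; x[13] = 48; x[14] = 16; x[15] = 18.
Since x[15] = x[1] = 18, the sequence is eventually periodic: after a pre-period of length 1 it cycles with period 14.
For i ≥ 1, x[i] depends only on (i - 1) mod 14. (328 - 1) mod 14 = 5, so x[328] = x[6] = 56.

56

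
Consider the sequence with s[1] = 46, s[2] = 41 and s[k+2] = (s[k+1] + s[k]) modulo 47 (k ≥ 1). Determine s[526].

9

Listing terms: s[1] = 46,  s[2] = 41,  s[3] = 40,  s[4] = 34,  s[5] = 27,  s[6] = 14,  s[7] = 41,  s[8] = 8,  s[9] = 2,  s[10] = 10,  s[11] = 12,  s[12] = 22,  s[13] = 34,  s[14] = 9,  s[15] = 43,  s[16] = 5,  s[17] = 1,  s[18] = 6,  s[19] = 7,  s[20] = 13,  s[21] = 20,  s[22] = 33,  s[23] = 6,  s[24] = 39,  s[25] = 45,  s[26] = 37,  s[27] = 35,  s[28] = 25,  s[29] = 13,  s[30] = 38,  s[31] = 4,  s[32] = 42,  s[33] = 46,  s[34] = 41.
The sequence repeats with period 32.
So s[526] = s[1 + ((526-1) mod 32)] = s[14] = 9.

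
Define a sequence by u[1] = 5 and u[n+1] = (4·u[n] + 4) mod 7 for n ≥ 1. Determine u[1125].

Computing terms: u[1] = 5, u[2] = 3, u[3] = 2, u[4] = 5.
The sequence repeats with period 3.
So u[1125] = u[1 + ((1125-1) mod 3)] = u[3] = 2.

2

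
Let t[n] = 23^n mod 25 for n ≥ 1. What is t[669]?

t[1] = 23,  t[2] = 4,  t[3] = 17,  t[4] = 16,  t[5] = 18,  t[6] = 14,  t[7] = 22,  t[8] = 6,  t[9] = 13,  t[10] = 24,  t[11] = 2,  t[12] = 21,  t[13] = 8,  t[14] = 9,  t[15] = 7,  t[16] = 11,  t[17] = 3,  t[18] = 19,  t[19] = 12,  t[20] = 1,  t[21] = 23.
The sequence repeats with period 20.
(669 - 1) mod 20 = 8, so t[669] = t[9] = 13.

13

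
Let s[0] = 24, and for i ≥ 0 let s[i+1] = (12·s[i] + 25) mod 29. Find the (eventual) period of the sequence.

s[0] = 24; s[1] = 23; s[2] = 11; s[3] = 12; s[4] = 24.
The sequence repeats with period 4.

4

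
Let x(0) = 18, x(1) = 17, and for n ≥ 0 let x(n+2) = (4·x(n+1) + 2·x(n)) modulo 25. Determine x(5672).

Listing terms: x(0) = 18; x(1) = 17; x(2) = 4; x(3) = 0; x(4) = 8; x(5) = 7; x(6) = 19; x(7) = 15; x(8) = 23; x(9) = 22; x(10) = 9; x(11) = 5; x(12) = 13; x(13) = 12; x(14) = 24; x(15) = 20; x(16) = 3; x(17) = 2; x(18) = 14; x(19) = 10; x(20) = 18; x(21) = 17.
The sequence repeats with period 20.
(5672 - 0) mod 20 = 12, so x(5672) = x(12) = 13.

13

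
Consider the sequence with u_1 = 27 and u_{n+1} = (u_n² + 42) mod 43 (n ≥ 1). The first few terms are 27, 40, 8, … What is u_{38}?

12

We have u_1 = 27, u_2 = 40, u_3 = 8, u_4 = 20, u_5 = 12, u_6 = 14, u_7 = 23, u_8 = 12.
Since u_8 = u_5 = 12, the sequence is eventually periodic: after a pre-period of length 4 it cycles with period 3.
For n ≥ 5, u_n depends only on (n - 5) mod 3. (38 - 5) mod 3 = 0, so u_{38} = u_5 = 12.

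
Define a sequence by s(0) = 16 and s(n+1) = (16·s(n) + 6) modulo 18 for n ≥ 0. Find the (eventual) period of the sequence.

3

Listing terms: s(0) = 16; s(1) = 10; s(2) = 4; s(3) = 16.
Since s(3) = s(0) = 16, the sequence is periodic with period 3.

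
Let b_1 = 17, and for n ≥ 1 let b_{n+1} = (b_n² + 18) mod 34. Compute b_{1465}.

b_1 = 17; b_2 = 1; b_3 = 19; b_4 = 5; b_5 = 9; b_6 = 31; b_7 = 27; b_8 = 33; b_9 = 19.
Since b_9 = b_3 = 19, the sequence is eventually periodic: after a pre-period of length 2 it cycles with period 6.
For n ≥ 3, b_n depends only on (n - 3) mod 6. (1465 - 3) mod 6 = 4, so b_{1465} = b_7 = 27.

27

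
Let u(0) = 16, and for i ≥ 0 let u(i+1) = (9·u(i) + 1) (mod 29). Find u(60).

We have u(0) = 16, u(1) = 0, u(2) = 1, u(3) = 10, u(4) = 4, u(5) = 8, u(6) = 15, u(7) = 20, u(8) = 7, u(9) = 6, u(10) = 26, u(11) = 3, u(12) = 28, u(13) = 21, u(14) = 16.
Since u(14) = u(0) = 16, the sequence is periodic with period 14.
(60 - 0) mod 14 = 4, so u(60) = u(4) = 4.

4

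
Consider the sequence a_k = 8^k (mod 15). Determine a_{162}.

4

Computing terms: a_1 = 8,  a_2 = 4,  a_3 = 2,  a_4 = 1,  a_5 = 8.
Since a_5 = a_1 = 8, the sequence is periodic with period 4.
So a_{162} = a_{1 + ((162-1) mod 4)} = a_2 = 4.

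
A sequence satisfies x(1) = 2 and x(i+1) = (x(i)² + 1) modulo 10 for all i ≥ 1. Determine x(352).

7

We have x(1) = 2, x(2) = 5, x(3) = 6, x(4) = 7, x(5) = 0, x(6) = 1, x(7) = 2.
Since x(7) = x(1) = 2, the sequence is periodic with period 6.
(352 - 1) mod 6 = 3, so x(352) = x(4) = 7.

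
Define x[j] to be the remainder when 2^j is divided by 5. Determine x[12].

1

Listing terms: x[0] = 1, x[1] = 2, x[2] = 4, x[3] = 3, x[4] = 1.
Since x[4] = x[0] = 1, the sequence is periodic with period 4.
(12 - 0) mod 4 = 0, so x[12] = x[0] = 1.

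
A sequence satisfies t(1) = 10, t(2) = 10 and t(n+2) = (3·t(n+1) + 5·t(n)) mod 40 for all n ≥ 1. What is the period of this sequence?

Listing terms: t(1) = 10, t(2) = 10, t(3) = 0, t(4) = 10, t(5) = 30, t(6) = 20, t(7) = 10, t(8) = 10.
The sequence repeats with period 6.

6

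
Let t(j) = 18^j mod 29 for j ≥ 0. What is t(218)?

t(0) = 1; t(1) = 18; t(2) = 5; t(3) = 3; t(4) = 25; t(5) = 15; t(6) = 9; t(7) = 17; t(8) = 16; t(9) = 27; t(10) = 22; t(11) = 19; t(12) = 23; t(13) = 8; t(14) = 28; t(15) = 11; t(16) = 24; t(17) = 26; t(18) = 4; t(19) = 14; t(20) = 20; t(21) = 12; t(22) = 13; t(23) = 2; t(24) = 7; t(25) = 10; t(26) = 6; t(27) = 21; t(28) = 1.
The sequence repeats with period 28.
(218 - 0) mod 28 = 22, so t(218) = t(22) = 13.

13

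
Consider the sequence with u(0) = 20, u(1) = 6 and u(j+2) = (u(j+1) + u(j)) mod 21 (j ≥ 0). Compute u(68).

16

We have u(0) = 20; u(1) = 6; u(2) = 5; u(3) = 11; u(4) = 16; u(5) = 6; u(6) = 1; u(7) = 7; u(8) = 8; u(9) = 15; u(10) = 2; u(11) = 17; u(12) = 19; u(13) = 15; u(14) = 13; u(15) = 7; u(16) = 20; u(17) = 6.
The sequence repeats with period 16.
(68 - 0) mod 16 = 4, so u(68) = u(4) = 16.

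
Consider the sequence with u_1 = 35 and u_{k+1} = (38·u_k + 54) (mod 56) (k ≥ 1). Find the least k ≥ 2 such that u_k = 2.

Computing terms: u_1 = 35,  u_2 = 40,  u_3 = 6,  u_4 = 2,  u_5 = 18,  u_6 = 10,  u_7 = 42,  u_8 = 26,  u_9 = 34,  u_{10} = 2.
Since u_{10} = u_4 = 2, the sequence is eventually periodic: after a pre-period of length 3 it cycles with period 6.
The value 2 first appears (with k ≥ 2) at u_4.

4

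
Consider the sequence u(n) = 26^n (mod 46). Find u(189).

32

Computing terms: u(1) = 26; u(2) = 32; u(3) = 4; u(4) = 12; u(5) = 36; u(6) = 16; u(7) = 2; u(8) = 6; u(9) = 18; u(10) = 8; u(11) = 24; u(12) = 26.
The sequence repeats with period 11.
(189 - 1) mod 11 = 1, so u(189) = u(2) = 32.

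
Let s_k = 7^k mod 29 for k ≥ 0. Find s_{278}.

16

Listing terms: s_0 = 1,  s_1 = 7,  s_2 = 20,  s_3 = 24,  s_4 = 23,  s_5 = 16,  s_6 = 25,  s_7 = 1.
The sequence repeats with period 7.
(278 - 0) mod 7 = 5, so s_{278} = s_5 = 16.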